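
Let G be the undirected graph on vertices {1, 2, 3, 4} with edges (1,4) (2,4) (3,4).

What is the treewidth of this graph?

A width-1 tree decomposition is:
Bags: B1 = {3, 4}  B2 = {2, 4}  B3 = {1, 4}
Tree: B1–B2, B2–B3
Every bag has size at most 2, so the width is 2 − 1 = 1 and tw(G) ≤ 1. G has an edge, so its treewidth is at least 1. Therefore the treewidth is 1.

1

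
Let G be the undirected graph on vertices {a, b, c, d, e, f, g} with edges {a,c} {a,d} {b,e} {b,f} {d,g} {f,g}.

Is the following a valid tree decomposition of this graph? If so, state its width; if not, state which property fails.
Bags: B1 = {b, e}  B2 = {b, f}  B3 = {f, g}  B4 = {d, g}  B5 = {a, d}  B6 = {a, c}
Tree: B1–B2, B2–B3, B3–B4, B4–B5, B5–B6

Vertex coverage: the bags together contain {a, b, c, d, e, f, g}, the full vertex set. Edge coverage: each edge of G has both endpoints in at least one bag. Running intersection: for every vertex, the bags containing it form a connected subtree. All three properties hold, so this is a valid tree decomposition of width max|bag| − 1 = 1, and hence tw(G) ≤ 1.

Yes; width 1.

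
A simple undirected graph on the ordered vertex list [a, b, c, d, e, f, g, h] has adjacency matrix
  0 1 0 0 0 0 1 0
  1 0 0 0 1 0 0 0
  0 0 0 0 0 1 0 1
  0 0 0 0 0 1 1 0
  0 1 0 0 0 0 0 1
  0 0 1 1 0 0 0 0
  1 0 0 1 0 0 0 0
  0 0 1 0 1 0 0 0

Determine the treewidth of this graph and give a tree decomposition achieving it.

Every bag has size at most 3, so the width is 3 − 1 = 2 and tw(G) ≤ 2. Since f–d–g–a–b–e–h–c–f is a cycle in G, G is not acyclic. Forests are exactly the graphs of treewidth ≤ 1, so tw(G) ≥ 2. Therefore the treewidth is 2.

Treewidth 2.
Bags: B1 = {d, f, g}  B2 = {a, f, g}  B3 = {a, b, f}  B4 = {b, e, f}  B5 = {e, f, h}  B6 = {c, f, h}
Tree: B1–B2, B2–B3, B3–B4, B4–B5, B5–B6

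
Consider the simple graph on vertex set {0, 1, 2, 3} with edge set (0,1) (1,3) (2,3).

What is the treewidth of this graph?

A width-1 tree decomposition is:
Bags: B1 = {0, 1}  B2 = {1, 3}  B3 = {2, 3}
Tree: B1–B2, B2–B3
Each bag holds 2 vertices, so the decomposition has width 1, which upper-bounds the treewidth. Since G has at least one edge (e.g. 0–1), it is not an edgeless graph, so tw(G) ≥ 1. Combining the bounds, tw(G) = 1.

1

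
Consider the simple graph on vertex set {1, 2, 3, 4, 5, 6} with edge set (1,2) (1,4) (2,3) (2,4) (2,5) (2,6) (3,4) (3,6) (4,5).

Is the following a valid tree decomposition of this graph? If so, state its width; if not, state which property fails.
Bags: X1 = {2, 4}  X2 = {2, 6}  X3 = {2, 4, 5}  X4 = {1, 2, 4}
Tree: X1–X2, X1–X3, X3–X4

No — vertex 3 appears in no bag.

A tree decomposition must satisfy three properties: every vertex lies in some bag; for every edge, both endpoints lie together in some bag; and for every vertex, the bags containing it form a connected subtree. Here vertex 3 appears in no bag, so the decomposition is invalid.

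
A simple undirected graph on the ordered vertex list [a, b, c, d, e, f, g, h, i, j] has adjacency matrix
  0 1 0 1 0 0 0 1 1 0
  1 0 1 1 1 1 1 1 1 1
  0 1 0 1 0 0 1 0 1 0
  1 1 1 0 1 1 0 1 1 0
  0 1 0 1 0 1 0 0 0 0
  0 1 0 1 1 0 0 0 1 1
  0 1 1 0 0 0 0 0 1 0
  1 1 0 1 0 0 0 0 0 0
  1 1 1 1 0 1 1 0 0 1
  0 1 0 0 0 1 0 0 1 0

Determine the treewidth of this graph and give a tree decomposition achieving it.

Treewidth 3.
One such decomposition:
Bags: B1 = {b, d, f, i}  B2 = {a, b, d, i}  B3 = {b, c, d, i}  B4 = {b, f, i, j}  B5 = {a, b, d, h}  B6 = {b, d, e, f}  B7 = {b, c, g, i}
Tree: B1–B2, B1–B3, B1–B4, B2–B5, B1–B6, B3–B7

Each bag holds 4 vertices, so the decomposition has width 3, which upper-bounds the treewidth. On the other hand G contains the 4-clique {b, d, e, f}. A clique must lie in a single bag of any decomposition, so no decomposition can have width below 3. Combining the bounds, tw(G) = 3.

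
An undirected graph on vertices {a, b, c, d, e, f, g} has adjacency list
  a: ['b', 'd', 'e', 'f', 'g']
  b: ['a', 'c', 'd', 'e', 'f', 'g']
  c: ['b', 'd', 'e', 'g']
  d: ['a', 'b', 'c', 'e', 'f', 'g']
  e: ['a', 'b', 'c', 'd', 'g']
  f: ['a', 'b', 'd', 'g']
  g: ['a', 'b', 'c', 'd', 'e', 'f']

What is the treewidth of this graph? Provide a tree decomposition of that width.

Each bag holds 5 vertices, so the decomposition has width 4, which upper-bounds the treewidth. On the other hand G contains the 5-clique {b, c, d, e, g}. A clique must lie in a single bag of any decomposition, so no decomposition can have width below 4. Therefore the treewidth is 4.

Treewidth 4.
Bags: B1 = {a, b, d, e, g}  B2 = {a, b, d, f, g}  B3 = {b, c, d, e, g}
Tree: B1–B2, B1–B3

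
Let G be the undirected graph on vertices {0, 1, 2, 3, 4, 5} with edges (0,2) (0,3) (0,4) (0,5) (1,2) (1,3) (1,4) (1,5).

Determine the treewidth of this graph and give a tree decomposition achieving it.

Treewidth 2.
One such decomposition:
Bags: B1 = {0, 1, 5}  B2 = {0, 1, 4}  B3 = {0, 1, 2}  B4 = {0, 1, 3}
Tree: B1–B2, B2–B3, B3–B4

The largest bag has 3 vertices, giving width 2; this decomposition certifies tw(G) ≤ 2. Since 5–0–4–1–5 is a cycle in G, G is not acyclic. Forests are exactly the graphs of treewidth ≤ 1, so tw(G) ≥ 2. Therefore the treewidth is 2.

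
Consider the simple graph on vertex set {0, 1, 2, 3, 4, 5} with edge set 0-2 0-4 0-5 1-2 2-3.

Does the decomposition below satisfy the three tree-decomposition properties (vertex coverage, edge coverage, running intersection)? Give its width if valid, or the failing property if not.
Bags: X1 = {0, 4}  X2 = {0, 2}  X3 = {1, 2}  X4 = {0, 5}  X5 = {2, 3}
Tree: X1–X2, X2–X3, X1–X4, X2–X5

Vertex coverage: the bags together contain {0, 1, 2, 3, 4, 5}, the full vertex set. Edge coverage: each edge of G has both endpoints in at least one bag. Running intersection: for every vertex, the bags containing it form a connected subtree. All three properties hold, so this is a valid tree decomposition of width max|bag| − 1 = 1, and hence tw(G) ≤ 1.

Yes; width 1.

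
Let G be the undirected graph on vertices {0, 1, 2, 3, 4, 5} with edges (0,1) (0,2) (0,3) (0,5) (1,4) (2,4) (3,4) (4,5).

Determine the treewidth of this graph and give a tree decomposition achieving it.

The largest bag has 3 vertices, giving width 2; this decomposition certifies tw(G) ≤ 2. For the lower bound, G contains the cycle 4–1–0–2–4, so G is not a forest; only forests have treewidth ≤ 1, hence tw(G) ≥ 2. Combining the bounds, tw(G) = 2.

Treewidth 2.
One such decomposition:
Bags: B1 = {0, 1, 4}  B2 = {0, 2, 4}  B3 = {0, 3, 4}  B4 = {0, 4, 5}
Tree: B1–B2, B2–B3, B3–B4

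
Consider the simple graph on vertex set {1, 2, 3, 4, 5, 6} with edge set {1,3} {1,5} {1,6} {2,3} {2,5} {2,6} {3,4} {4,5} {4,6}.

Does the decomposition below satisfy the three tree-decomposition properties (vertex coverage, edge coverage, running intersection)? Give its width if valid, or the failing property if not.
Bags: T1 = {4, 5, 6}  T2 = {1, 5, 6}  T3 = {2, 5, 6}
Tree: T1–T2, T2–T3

No — vertex 3 appears in no bag.

A tree decomposition must satisfy three properties: every vertex lies in some bag; for every edge, both endpoints lie together in some bag; and for every vertex, the bags containing it form a connected subtree. Here vertex 3 appears in no bag, so the decomposition is invalid.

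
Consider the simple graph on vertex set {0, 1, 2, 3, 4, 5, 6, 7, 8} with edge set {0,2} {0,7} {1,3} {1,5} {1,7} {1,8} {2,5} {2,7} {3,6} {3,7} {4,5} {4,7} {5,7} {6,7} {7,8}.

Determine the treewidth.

A width-2 tree decomposition is:
Bags: B1 = {1, 5, 7}  B2 = {4, 5, 7}  B3 = {2, 5, 7}  B4 = {0, 2, 7}  B5 = {1, 3, 7}  B6 = {3, 6, 7}  B7 = {1, 7, 8}
Tree: B1–B2, B1–B3, B3–B4, B1–B5, B5–B6, B1–B7
The largest bag has 3 vertices, giving width 2; this decomposition certifies tw(G) ≤ 2. For the lower bound, the 3 vertices {0, 2, 7} are pairwise adjacent, and any tree decomposition puts a clique entirely inside one bag — forcing width ≥ 2. Combining the bounds, tw(G) = 2.

2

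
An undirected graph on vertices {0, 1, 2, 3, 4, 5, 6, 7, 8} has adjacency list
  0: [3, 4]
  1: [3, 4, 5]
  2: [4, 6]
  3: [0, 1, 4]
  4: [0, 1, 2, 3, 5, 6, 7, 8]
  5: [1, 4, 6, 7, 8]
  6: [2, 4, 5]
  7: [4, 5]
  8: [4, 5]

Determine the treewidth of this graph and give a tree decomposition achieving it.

Treewidth 2.
One such decomposition:
Bags: B1 = {4, 5, 8}  B2 = {4, 5, 7}  B3 = {4, 5, 6}  B4 = {1, 4, 5}  B5 = {1, 3, 4}  B6 = {0, 3, 4}  B7 = {2, 4, 6}
Tree: B1–B2, B2–B3, B1–B4, B4–B5, B5–B6, B3–B7

The largest bag has 3 vertices, giving width 2; this decomposition certifies tw(G) ≤ 2. On the other hand G contains the 3-clique {0, 3, 4}. A clique must lie in a single bag of any decomposition, so no decomposition can have width below 2. Hence tw(G) = 2 exactly.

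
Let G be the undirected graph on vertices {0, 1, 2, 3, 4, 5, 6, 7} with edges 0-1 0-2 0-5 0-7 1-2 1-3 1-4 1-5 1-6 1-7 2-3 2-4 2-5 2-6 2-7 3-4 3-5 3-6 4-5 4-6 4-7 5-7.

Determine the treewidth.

4

A width-4 tree decomposition is:
Bags: B1 = {1, 2, 4, 5, 7}  B2 = {1, 2, 3, 4, 5}  B3 = {1, 2, 3, 4, 6}  B4 = {0, 1, 2, 5, 7}
Tree: B1–B2, B2–B3, B1–B4
Each bag holds 5 vertices, so the decomposition has width 4, which upper-bounds the treewidth. On the other hand G contains the 5-clique {0, 1, 2, 5, 7}. A clique must lie in a single bag of any decomposition, so no decomposition can have width below 4. Combining the bounds, tw(G) = 4.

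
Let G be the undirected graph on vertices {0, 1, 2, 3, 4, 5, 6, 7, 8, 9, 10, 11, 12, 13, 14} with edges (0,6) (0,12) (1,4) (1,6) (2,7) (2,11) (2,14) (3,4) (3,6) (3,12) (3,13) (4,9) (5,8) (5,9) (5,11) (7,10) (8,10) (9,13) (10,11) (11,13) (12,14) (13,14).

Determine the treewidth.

3

A width-3 tree decomposition is:
Bags: B1 = {5, 7, 8, 10}  B2 = {5, 7, 10, 11}  B3 = {2, 5, 7, 11}  B4 = {2, 5, 9, 11}  B5 = {2, 9, 11, 13}  B6 = {2, 9, 13, 14}  B7 = {4, 9, 13, 14}  B8 = {3, 4, 13, 14}  B9 = {3, 4, 12, 14}  B10 = {1, 3, 4, 12}  B11 = {1, 3, 6, 12}  B12 = {0, 1, 6, 12}
Tree: B1–B2, B2–B3, B3–B4, B4–B5, B5–B6, B6–B7, B7–B8, B8–B9, B9–B10, B10–B11, B11–B12
Every bag has size at most 4, so the width is 4 − 1 = 3 and tw(G) ≤ 3. For the lower bound: the 4 vertex sets {7,8,10}, {5}, {11}, {2,9,13,14} are disjoint, each induces a connected subgraph, and every pair is joined by at least one edge of G. Contracting each set to a single vertex therefore yields K_{4} as a minor, and since treewidth is minor-monotone, tw(G) ≥ tw(K_{4}) = 3. The upper and lower bounds meet at 3, so that is the treewidth.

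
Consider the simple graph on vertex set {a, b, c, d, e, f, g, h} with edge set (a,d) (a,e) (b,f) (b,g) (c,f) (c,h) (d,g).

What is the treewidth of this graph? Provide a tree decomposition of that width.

Every bag has size at most 2, so the width is 2 − 1 = 1 and tw(G) ≤ 1. Since G has at least one edge (e.g. h–c), it is not an edgeless graph, so tw(G) ≥ 1. Combining the bounds, tw(G) = 1.

Treewidth 1.
Bags: B1 = {c, h}  B2 = {c, f}  B3 = {b, f}  B4 = {b, g}  B5 = {d, g}  B6 = {a, d}  B7 = {a, e}
Tree: B1–B2, B2–B3, B3–B4, B4–B5, B5–B6, B6–B7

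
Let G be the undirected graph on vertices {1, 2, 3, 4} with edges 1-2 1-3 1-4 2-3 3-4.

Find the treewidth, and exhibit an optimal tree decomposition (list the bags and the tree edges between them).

Treewidth 2.
Bags: B1 = {1, 3, 4}  B2 = {1, 2, 3}
Tree: B1–B2

Every bag has size at most 3, so the width is 3 − 1 = 2 and tw(G) ≤ 2. Conversely, {1, 2, 3} is a clique of size 3, and the vertices of any clique must share a bag in every tree decomposition; so some bag has ≥ 3 vertices and tw(G) ≥ 2. Hence tw(G) = 2 exactly.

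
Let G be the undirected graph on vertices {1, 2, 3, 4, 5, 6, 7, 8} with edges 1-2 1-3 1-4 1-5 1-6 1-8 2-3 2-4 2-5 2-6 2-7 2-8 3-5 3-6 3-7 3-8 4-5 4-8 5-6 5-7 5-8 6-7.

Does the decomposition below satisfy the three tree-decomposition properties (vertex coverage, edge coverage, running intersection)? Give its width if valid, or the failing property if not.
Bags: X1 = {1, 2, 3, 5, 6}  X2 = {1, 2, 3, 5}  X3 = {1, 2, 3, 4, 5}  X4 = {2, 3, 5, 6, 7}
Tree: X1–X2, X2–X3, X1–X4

No — vertex 8 appears in no bag.

A tree decomposition must satisfy three properties: every vertex lies in some bag; for every edge, both endpoints lie together in some bag; and for every vertex, the bags containing it form a connected subtree. Here vertex 8 appears in no bag, so the decomposition is invalid.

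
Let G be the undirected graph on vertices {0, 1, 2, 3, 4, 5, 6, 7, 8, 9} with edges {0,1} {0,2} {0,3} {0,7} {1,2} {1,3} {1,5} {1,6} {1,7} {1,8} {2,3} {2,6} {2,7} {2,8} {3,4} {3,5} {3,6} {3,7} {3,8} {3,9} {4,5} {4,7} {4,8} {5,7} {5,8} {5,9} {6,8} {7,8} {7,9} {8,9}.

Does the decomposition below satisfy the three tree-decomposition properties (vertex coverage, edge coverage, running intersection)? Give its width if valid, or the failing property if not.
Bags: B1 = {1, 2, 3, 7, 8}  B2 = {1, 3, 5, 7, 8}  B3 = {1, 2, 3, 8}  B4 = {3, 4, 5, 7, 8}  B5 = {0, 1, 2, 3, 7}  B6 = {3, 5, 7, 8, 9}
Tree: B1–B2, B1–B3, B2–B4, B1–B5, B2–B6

A tree decomposition must satisfy three properties: every vertex lies in some bag; for every edge, both endpoints lie together in some bag; and for every vertex, the bags containing it form a connected subtree. Here vertex 6 appears in no bag, so the decomposition is invalid.

No — vertex 6 appears in no bag.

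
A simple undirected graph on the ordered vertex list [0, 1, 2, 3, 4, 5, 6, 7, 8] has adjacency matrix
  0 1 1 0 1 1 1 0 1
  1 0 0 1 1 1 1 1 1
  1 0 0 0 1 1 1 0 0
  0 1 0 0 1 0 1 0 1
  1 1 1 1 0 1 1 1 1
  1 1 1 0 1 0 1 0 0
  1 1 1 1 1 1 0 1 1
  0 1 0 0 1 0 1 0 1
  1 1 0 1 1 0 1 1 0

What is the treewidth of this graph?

4

A width-4 tree decomposition is:
Bags: B1 = {0, 1, 4, 5, 6}  B2 = {0, 2, 4, 5, 6}  B3 = {0, 1, 4, 6, 8}  B4 = {1, 3, 4, 6, 8}  B5 = {1, 4, 6, 7, 8}
Tree: B1–B2, B1–B3, B3–B4, B4–B5
Each bag holds 5 vertices, so the decomposition has width 4, which upper-bounds the treewidth. On the other hand G contains the 5-clique {0, 1, 4, 6, 8}. A clique must lie in a single bag of any decomposition, so no decomposition can have width below 4. Combining the bounds, tw(G) = 4.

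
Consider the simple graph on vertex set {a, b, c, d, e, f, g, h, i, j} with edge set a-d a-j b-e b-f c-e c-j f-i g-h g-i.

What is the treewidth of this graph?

1

A width-1 tree decomposition is:
Bags: B1 = {g, h}  B2 = {g, i}  B3 = {f, i}  B4 = {b, f}  B5 = {b, e}  B6 = {c, e}  B7 = {c, j}  B8 = {a, j}  B9 = {a, d}
Tree: B1–B2, B2–B3, B3–B4, B4–B5, B5–B6, B6–B7, B7–B8, B8–B9
Each bag holds 2 vertices, so the decomposition has width 1, which upper-bounds the treewidth. G has an edge, so its treewidth is at least 1. Therefore the treewidth is 1.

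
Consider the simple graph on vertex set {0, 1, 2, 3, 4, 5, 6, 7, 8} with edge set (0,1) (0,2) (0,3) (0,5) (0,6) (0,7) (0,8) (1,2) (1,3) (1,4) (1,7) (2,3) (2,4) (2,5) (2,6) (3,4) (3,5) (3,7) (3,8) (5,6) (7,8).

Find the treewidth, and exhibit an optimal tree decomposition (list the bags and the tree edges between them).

Every bag has size at most 4, so the width is 4 − 1 = 3 and tw(G) ≤ 3. For the lower bound, the 4 vertices {0, 3, 7, 8} are pairwise adjacent, and any tree decomposition puts a clique entirely inside one bag — forcing width ≥ 3. Combining the bounds, tw(G) = 3.

Treewidth 3.
Bags: B1 = {0, 1, 2, 3}  B2 = {0, 1, 3, 7}  B3 = {0, 2, 3, 5}  B4 = {1, 2, 3, 4}  B5 = {0, 2, 5, 6}  B6 = {0, 3, 7, 8}
Tree: B1–B2, B1–B3, B1–B4, B3–B5, B2–B6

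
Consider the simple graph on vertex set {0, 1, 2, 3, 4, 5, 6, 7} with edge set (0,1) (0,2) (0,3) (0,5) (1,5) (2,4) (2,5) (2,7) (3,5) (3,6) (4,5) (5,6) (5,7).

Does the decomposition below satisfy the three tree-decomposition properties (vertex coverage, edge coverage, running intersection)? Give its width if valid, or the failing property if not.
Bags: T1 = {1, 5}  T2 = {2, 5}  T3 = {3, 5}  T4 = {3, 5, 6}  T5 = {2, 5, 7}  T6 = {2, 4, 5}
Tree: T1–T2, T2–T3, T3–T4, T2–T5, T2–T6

No — vertex 0 appears in no bag.

A tree decomposition must satisfy three properties: every vertex lies in some bag; for every edge, both endpoints lie together in some bag; and for every vertex, the bags containing it form a connected subtree. Here vertex 0 appears in no bag, so the decomposition is invalid.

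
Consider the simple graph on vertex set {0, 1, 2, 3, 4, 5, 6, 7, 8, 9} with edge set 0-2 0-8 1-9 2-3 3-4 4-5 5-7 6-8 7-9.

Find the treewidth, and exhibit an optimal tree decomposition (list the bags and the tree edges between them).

Treewidth 1.
One optimal decomposition is:
Bags: B1 = {6, 8}  B2 = {0, 8}  B3 = {0, 2}  B4 = {2, 3}  B5 = {3, 4}  B6 = {4, 5}  B7 = {5, 7}  B8 = {7, 9}  B9 = {1, 9}
Tree: B1–B2, B2–B3, B3–B4, B4–B5, B5–B6, B6–B7, B7–B8, B8–B9

Every bag has size at most 2, so the width is 2 − 1 = 1 and tw(G) ≤ 1. Since G has at least one edge (e.g. 6–8), it is not an edgeless graph, so tw(G) ≥ 1. The upper and lower bounds meet at 1, so that is the treewidth.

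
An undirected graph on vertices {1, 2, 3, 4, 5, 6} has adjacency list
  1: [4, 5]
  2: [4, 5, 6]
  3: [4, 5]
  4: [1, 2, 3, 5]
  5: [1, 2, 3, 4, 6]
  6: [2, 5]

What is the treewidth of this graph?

A width-2 tree decomposition is:
Bags: B1 = {2, 4, 5}  B2 = {1, 4, 5}  B3 = {2, 5, 6}  B4 = {3, 4, 5}
Tree: B1–B2, B1–B3, B2–B4
Each bag holds 3 vertices, so the decomposition has width 2, which upper-bounds the treewidth. For the lower bound, the 3 vertices {1, 4, 5} are pairwise adjacent, and any tree decomposition puts a clique entirely inside one bag — forcing width ≥ 2. Hence tw(G) = 2 exactly.

2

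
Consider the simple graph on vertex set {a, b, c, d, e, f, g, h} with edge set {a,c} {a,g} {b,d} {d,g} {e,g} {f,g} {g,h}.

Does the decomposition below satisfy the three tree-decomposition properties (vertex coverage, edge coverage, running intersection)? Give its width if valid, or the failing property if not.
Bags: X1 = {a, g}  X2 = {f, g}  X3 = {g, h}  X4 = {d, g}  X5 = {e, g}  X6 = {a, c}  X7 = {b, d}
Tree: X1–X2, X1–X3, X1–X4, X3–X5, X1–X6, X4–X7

Every vertex of G appears in some bag (union = {a, b, c, d, e, f, g, h}); every edge is covered by a bag; and for each vertex v the set of bags containing v is connected in the bag tree. The decomposition is therefore valid. The largest bag has 2 vertices, so the width is 1.

Yes; width 1.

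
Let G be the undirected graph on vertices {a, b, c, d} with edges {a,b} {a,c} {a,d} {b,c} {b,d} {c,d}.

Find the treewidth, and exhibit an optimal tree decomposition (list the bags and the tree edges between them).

A single bag containing all 4 vertices is trivially a valid decomposition of width 3. On the other hand G contains the 4-clique {a, b, c, d}. A clique must lie in a single bag of any decomposition, so no decomposition can have width below 3. Hence tw(G) = 3 exactly.

Treewidth 3.
Bags: B1 = {a, b, c, d}
Tree: (single bag)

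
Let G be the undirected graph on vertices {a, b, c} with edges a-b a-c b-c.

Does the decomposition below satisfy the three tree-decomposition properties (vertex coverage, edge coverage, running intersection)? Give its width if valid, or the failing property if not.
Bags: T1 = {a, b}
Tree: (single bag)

A tree decomposition must satisfy three properties: every vertex lies in some bag; for every edge, both endpoints lie together in some bag; and for every vertex, the bags containing it form a connected subtree. Here vertex c appears in no bag, so the decomposition is invalid.

No — vertex c appears in no bag.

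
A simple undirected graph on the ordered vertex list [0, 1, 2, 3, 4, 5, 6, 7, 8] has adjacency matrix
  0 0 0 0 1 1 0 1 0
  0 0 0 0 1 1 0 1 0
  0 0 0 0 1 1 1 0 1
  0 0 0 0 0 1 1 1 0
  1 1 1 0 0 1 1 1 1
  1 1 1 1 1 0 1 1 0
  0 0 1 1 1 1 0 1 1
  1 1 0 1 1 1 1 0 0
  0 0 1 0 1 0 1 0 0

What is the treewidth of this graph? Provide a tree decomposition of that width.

Treewidth 3.
One optimal decomposition is:
Bags: B1 = {4, 5, 6, 7}  B2 = {3, 5, 6, 7}  B3 = {1, 4, 5, 7}  B4 = {2, 4, 5, 6}  B5 = {2, 4, 6, 8}  B6 = {0, 4, 5, 7}
Tree: B1–B2, B1–B3, B1–B4, B4–B5, B3–B6

Each bag holds 4 vertices, so the decomposition has width 3, which upper-bounds the treewidth. On the other hand G contains the 4-clique {3, 5, 6, 7}. A clique must lie in a single bag of any decomposition, so no decomposition can have width below 3. Combining the bounds, tw(G) = 3.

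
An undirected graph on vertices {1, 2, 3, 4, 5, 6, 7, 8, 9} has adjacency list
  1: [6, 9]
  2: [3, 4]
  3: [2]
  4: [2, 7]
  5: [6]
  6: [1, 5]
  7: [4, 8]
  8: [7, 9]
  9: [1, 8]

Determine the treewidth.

A width-1 tree decomposition is:
Bags: B1 = {5, 6}  B2 = {1, 6}  B3 = {1, 9}  B4 = {8, 9}  B5 = {7, 8}  B6 = {4, 7}  B7 = {2, 4}  B8 = {2, 3}
Tree: B1–B2, B2–B3, B3–B4, B4–B5, B5–B6, B6–B7, B7–B8
Each bag holds 2 vertices, so the decomposition has width 1, which upper-bounds the treewidth. Since G has at least one edge (e.g. 5–6), it is not an edgeless graph, so tw(G) ≥ 1. Combining the bounds, tw(G) = 1.

1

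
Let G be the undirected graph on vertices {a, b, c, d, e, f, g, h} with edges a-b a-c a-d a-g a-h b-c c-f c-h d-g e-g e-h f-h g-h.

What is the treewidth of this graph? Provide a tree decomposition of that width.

Treewidth 2.
Bags: B1 = {a, c, h}  B2 = {a, g, h}  B3 = {a, d, g}  B4 = {c, f, h}  B5 = {e, g, h}  B6 = {a, b, c}
Tree: B1–B2, B2–B3, B1–B4, B2–B5, B1–B6

Every bag has size at most 3, so the width is 3 − 1 = 2 and tw(G) ≤ 2. Conversely, {a, d, g} is a clique of size 3, and the vertices of any clique must share a bag in every tree decomposition; so some bag has ≥ 3 vertices and tw(G) ≥ 2. Hence tw(G) = 2 exactly.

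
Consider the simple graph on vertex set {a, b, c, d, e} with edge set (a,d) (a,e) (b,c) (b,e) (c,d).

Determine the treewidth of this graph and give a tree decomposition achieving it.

Treewidth 2.
Bags: B1 = {b, c, d}  B2 = {a, b, d}  B3 = {a, b, e}
Tree: B1–B2, B2–B3

Every bag has size at most 3, so the width is 3 − 1 = 2 and tw(G) ≤ 2. The edges b–c–d–a–e–b form a cycle, so G is not a tree and its treewidth is at least 2. Therefore the treewidth is 2.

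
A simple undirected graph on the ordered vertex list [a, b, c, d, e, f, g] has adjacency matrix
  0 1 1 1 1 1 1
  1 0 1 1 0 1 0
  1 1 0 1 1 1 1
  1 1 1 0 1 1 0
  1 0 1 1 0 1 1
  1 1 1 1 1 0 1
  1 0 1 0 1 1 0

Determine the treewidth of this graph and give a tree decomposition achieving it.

The largest bag has 5 vertices, giving width 4; this decomposition certifies tw(G) ≤ 4. For the lower bound, the 5 vertices {a, c, d, e, f} are pairwise adjacent, and any tree decomposition puts a clique entirely inside one bag — forcing width ≥ 4. Hence tw(G) = 4 exactly.

Treewidth 4.
One optimal decomposition is:
Bags: B1 = {a, c, d, e, f}  B2 = {a, c, e, f, g}  B3 = {a, b, c, d, f}
Tree: B1–B2, B1–B3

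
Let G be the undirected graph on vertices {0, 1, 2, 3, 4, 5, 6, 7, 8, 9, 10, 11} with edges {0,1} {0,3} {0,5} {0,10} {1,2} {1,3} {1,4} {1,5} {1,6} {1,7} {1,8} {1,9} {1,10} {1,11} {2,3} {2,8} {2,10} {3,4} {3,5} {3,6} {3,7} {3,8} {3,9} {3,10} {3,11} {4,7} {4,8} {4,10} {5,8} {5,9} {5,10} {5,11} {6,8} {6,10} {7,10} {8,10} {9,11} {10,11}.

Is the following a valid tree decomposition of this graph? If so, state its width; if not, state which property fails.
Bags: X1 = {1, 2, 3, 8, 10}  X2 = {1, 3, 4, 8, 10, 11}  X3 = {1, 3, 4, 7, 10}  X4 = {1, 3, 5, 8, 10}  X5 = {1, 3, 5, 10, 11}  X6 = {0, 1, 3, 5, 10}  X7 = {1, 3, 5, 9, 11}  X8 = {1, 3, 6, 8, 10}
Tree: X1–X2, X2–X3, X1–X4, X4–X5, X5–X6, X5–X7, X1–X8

A tree decomposition must satisfy three properties: every vertex lies in some bag; for every edge, both endpoints lie together in some bag; and for every vertex, the bags containing it form a connected subtree. Here bags containing vertex 11 are not connected in the tree, so the decomposition is invalid.

No — bags containing vertex 11 are not connected in the tree.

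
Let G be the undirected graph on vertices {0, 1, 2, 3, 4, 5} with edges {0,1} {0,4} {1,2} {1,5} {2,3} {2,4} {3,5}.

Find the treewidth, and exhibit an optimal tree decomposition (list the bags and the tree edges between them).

Treewidth 2.
Bags: B1 = {2, 3, 5}  B2 = {1, 2, 5}  B3 = {1, 2, 4}  B4 = {0, 1, 4}
Tree: B1–B2, B2–B3, B3–B4

Each bag holds 3 vertices, so the decomposition has width 2, which upper-bounds the treewidth. For the lower bound, G contains the cycle 3–5–1–2–3, so G is not a forest; only forests have treewidth ≤ 1, hence tw(G) ≥ 2. Hence tw(G) = 2 exactly.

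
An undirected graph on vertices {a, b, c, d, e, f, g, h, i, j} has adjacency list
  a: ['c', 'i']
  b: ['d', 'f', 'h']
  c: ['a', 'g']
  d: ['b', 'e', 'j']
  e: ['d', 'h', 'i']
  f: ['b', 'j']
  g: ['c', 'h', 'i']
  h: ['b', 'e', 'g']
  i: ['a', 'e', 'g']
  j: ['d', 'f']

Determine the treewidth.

2

A width-2 tree decomposition is:
Bags: B1 = {d, f, j}  B2 = {b, d, f}  B3 = {b, d, e}  B4 = {b, e, h}  B5 = {e, h, i}  B6 = {g, h, i}  B7 = {a, g, i}  B8 = {a, c, g}
Tree: B1–B2, B2–B3, B3–B4, B4–B5, B5–B6, B6–B7, B7–B8
Every bag has size at most 3, so the width is 3 − 1 = 2 and tw(G) ≤ 2. For the lower bound, G contains the cycle j–f–b–d–j, so G is not a forest; only forests have treewidth ≤ 1, hence tw(G) ≥ 2. The upper and lower bounds meet at 2, so that is the treewidth.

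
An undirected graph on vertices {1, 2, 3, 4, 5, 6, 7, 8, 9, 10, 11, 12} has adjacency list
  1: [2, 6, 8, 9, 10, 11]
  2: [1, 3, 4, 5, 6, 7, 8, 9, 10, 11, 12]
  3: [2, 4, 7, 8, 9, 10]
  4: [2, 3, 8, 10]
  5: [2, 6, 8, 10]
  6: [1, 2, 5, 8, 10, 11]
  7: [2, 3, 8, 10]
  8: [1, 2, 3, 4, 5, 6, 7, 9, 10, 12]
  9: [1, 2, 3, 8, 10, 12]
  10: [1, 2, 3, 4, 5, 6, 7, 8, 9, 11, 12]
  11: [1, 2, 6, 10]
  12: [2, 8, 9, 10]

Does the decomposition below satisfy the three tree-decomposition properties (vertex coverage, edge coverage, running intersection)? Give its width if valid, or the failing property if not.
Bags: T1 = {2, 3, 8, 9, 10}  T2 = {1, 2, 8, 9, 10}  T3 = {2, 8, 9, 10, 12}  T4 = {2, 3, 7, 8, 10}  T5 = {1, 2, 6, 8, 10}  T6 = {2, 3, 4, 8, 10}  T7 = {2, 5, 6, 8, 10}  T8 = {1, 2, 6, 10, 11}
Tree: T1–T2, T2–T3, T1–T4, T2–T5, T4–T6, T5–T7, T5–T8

Yes; width 4.

Every vertex of G appears in some bag (union = {1, 2, 3, 4, 5, 6, 7, 8, 9, 10, 11, 12}); every edge is covered by a bag; and for each vertex v the set of bags containing v is connected in the bag tree. The decomposition is therefore valid. The largest bag has 5 vertices, so the width is 4.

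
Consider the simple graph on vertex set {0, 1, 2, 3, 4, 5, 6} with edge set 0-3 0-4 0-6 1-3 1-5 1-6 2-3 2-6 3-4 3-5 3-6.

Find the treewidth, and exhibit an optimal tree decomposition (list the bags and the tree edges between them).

Treewidth 2.
One optimal decomposition is:
Bags: B1 = {1, 3, 6}  B2 = {2, 3, 6}  B3 = {1, 3, 5}  B4 = {0, 3, 6}  B5 = {0, 3, 4}
Tree: B1–B2, B1–B3, B2–B4, B4–B5

The largest bag has 3 vertices, giving width 2; this decomposition certifies tw(G) ≤ 2. For the lower bound, the 3 vertices {0, 3, 4} are pairwise adjacent, and any tree decomposition puts a clique entirely inside one bag — forcing width ≥ 2. Combining the bounds, tw(G) = 2.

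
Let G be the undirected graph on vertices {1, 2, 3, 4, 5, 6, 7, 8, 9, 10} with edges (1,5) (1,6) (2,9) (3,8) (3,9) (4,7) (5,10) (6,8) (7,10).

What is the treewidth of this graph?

A width-1 tree decomposition is:
Bags: B1 = {4, 7}  B2 = {7, 10}  B3 = {5, 10}  B4 = {1, 5}  B5 = {1, 6}  B6 = {6, 8}  B7 = {3, 8}  B8 = {3, 9}  B9 = {2, 9}
Tree: B1–B2, B2–B3, B3–B4, B4–B5, B5–B6, B6–B7, B7–B8, B8–B9
The largest bag has 2 vertices, giving width 1; this decomposition certifies tw(G) ≤ 1. G has an edge, so its treewidth is at least 1. Hence tw(G) = 1 exactly.

1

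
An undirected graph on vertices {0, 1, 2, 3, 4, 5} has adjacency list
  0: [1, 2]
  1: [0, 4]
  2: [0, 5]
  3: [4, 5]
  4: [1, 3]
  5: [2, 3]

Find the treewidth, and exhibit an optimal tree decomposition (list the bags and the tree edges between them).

Treewidth 2.
One optimal decomposition is:
Bags: B1 = {1, 3, 4}  B2 = {0, 1, 3}  B3 = {0, 2, 3}  B4 = {2, 3, 5}
Tree: B1–B2, B2–B3, B3–B4

Each bag holds 3 vertices, so the decomposition has width 2, which upper-bounds the treewidth. Since 3–4–1–0–2–5–3 is a cycle in G, G is not acyclic. Forests are exactly the graphs of treewidth ≤ 1, so tw(G) ≥ 2. Hence tw(G) = 2 exactly.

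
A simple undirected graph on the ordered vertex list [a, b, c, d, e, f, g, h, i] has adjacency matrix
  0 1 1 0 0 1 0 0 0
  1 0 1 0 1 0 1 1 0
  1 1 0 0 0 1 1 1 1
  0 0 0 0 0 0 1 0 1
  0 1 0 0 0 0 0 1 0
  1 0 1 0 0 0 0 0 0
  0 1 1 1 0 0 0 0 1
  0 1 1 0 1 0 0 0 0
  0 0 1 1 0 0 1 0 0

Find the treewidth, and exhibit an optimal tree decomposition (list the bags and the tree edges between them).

Every bag has size at most 3, so the width is 3 − 1 = 2 and tw(G) ≤ 2. On the other hand G contains the 3-clique {d, g, i}. A clique must lie in a single bag of any decomposition, so no decomposition can have width below 2. Therefore the treewidth is 2.

Treewidth 2.
Bags: B1 = {b, c, h}  B2 = {b, c, g}  B3 = {c, g, i}  B4 = {a, b, c}  B5 = {a, c, f}  B6 = {b, e, h}  B7 = {d, g, i}
Tree: B1–B2, B2–B3, B2–B4, B4–B5, B1–B6, B3–B7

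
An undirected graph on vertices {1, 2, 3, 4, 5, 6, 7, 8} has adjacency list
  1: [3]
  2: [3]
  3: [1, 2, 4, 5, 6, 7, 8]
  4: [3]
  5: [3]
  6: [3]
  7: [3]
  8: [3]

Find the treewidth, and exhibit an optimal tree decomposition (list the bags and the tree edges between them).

Treewidth 1.
Bags: B1 = {2, 3}  B2 = {3, 4}  B3 = {3, 5}  B4 = {3, 7}  B5 = {1, 3}  B6 = {3, 8}  B7 = {3, 6}
Tree: B1–B2, B1–B3, B2–B4, B3–B5, B3–B6, B4–B7

Every bag has size at most 2, so the width is 2 − 1 = 1 and tw(G) ≤ 1. G has an edge, so its treewidth is at least 1. Therefore the treewidth is 1.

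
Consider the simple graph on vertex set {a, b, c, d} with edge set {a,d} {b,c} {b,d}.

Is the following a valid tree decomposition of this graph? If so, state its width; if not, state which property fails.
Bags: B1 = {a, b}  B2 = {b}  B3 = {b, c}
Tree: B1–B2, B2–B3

A tree decomposition must satisfy three properties: every vertex lies in some bag; for every edge, both endpoints lie together in some bag; and for every vertex, the bags containing it form a connected subtree. Here vertex d appears in no bag, so the decomposition is invalid.

No — vertex d appears in no bag.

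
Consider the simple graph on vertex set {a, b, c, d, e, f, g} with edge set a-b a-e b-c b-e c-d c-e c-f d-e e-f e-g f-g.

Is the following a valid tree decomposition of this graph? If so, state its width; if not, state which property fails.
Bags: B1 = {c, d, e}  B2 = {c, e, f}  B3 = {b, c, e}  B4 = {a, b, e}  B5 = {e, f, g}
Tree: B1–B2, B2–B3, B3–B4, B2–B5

Yes; width 2.

Every vertex of G appears in some bag (union = {a, b, c, d, e, f, g}); every edge is covered by a bag; and for each vertex v the set of bags containing v is connected in the bag tree. The decomposition is therefore valid. The largest bag has 3 vertices, so the width is 2.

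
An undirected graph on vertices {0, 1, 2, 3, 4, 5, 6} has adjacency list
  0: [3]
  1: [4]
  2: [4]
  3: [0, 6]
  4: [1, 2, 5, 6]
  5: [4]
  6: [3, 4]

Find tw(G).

1

A width-1 tree decomposition is:
Bags: B1 = {1, 4}  B2 = {4, 6}  B3 = {2, 4}  B4 = {3, 6}  B5 = {4, 5}  B6 = {0, 3}
Tree: B1–B2, B1–B3, B2–B4, B1–B5, B4–B6
The largest bag has 2 vertices, giving width 1; this decomposition certifies tw(G) ≤ 1. Any graph with an edge has treewidth ≥ 1, and G has the edge 4–1. Therefore the treewidth is 1.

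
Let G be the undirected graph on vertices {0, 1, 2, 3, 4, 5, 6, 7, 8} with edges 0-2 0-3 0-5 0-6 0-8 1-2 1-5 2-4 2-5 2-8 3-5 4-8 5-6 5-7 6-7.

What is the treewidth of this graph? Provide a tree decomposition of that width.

Every bag has size at most 3, so the width is 3 − 1 = 2 and tw(G) ≤ 2. Conversely, {0, 2, 8} is a clique of size 3, and the vertices of any clique must share a bag in every tree decomposition; so some bag has ≥ 3 vertices and tw(G) ≥ 2. Hence tw(G) = 2 exactly.

Treewidth 2.
Bags: B1 = {2, 4, 8}  B2 = {0, 2, 8}  B3 = {0, 2, 5}  B4 = {1, 2, 5}  B5 = {0, 3, 5}  B6 = {0, 5, 6}  B7 = {5, 6, 7}
Tree: B1–B2, B2–B3, B3–B4, B3–B5, B5–B6, B6–B7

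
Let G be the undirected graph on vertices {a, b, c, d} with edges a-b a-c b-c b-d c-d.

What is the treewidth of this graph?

2

A width-2 tree decomposition is:
Bags: B1 = {a, b, c}  B2 = {b, c, d}
Tree: B1–B2
Each bag holds 3 vertices, so the decomposition has width 2, which upper-bounds the treewidth. On the other hand G contains the 3-clique {b, c, d}. A clique must lie in a single bag of any decomposition, so no decomposition can have width below 2. The upper and lower bounds meet at 2, so that is the treewidth.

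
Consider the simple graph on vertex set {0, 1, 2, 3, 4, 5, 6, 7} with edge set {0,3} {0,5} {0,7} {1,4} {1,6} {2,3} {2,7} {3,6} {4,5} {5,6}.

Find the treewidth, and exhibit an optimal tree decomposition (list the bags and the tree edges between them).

Each bag holds 3 vertices, so the decomposition has width 2, which upper-bounds the treewidth. Since 2–7–0–3–2 is a cycle in G, G is not acyclic. Forests are exactly the graphs of treewidth ≤ 1, so tw(G) ≥ 2. Combining the bounds, tw(G) = 2.

Treewidth 2.
Bags: B1 = {2, 3, 7}  B2 = {0, 3, 7}  B3 = {0, 3, 6}  B4 = {0, 5, 6}  B5 = {1, 5, 6}  B6 = {1, 4, 5}
Tree: B1–B2, B2–B3, B3–B4, B4–B5, B5–B6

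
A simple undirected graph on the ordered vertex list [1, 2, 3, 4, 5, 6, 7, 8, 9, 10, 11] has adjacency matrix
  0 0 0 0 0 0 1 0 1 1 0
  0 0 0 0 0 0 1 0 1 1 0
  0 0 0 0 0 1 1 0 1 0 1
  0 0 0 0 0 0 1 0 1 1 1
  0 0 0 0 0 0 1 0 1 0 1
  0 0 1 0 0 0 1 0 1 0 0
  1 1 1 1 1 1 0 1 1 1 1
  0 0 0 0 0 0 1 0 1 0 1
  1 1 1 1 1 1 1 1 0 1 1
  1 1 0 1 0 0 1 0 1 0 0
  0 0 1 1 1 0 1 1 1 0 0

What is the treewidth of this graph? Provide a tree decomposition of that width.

Treewidth 3.
One optimal decomposition is:
Bags: B1 = {4, 7, 9, 11}  B2 = {4, 7, 9, 10}  B3 = {3, 7, 9, 11}  B4 = {2, 7, 9, 10}  B5 = {1, 7, 9, 10}  B6 = {3, 6, 7, 9}  B7 = {5, 7, 9, 11}  B8 = {7, 8, 9, 11}
Tree: B1–B2, B1–B3, B2–B4, B2–B5, B3–B6, B1–B7, B3–B8

The largest bag has 4 vertices, giving width 3; this decomposition certifies tw(G) ≤ 3. Conversely, {1, 7, 9, 10} is a clique of size 4, and the vertices of any clique must share a bag in every tree decomposition; so some bag has ≥ 4 vertices and tw(G) ≥ 3. The upper and lower bounds meet at 3, so that is the treewidth.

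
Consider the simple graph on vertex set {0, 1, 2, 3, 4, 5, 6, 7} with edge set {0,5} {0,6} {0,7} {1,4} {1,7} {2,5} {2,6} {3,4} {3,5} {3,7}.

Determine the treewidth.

A width-2 tree decomposition is:
Bags: B1 = {0, 2, 6}  B2 = {0, 2, 5}  B3 = {0, 5, 7}  B4 = {3, 5, 7}  B5 = {1, 3, 7}  B6 = {1, 3, 4}
Tree: B1–B2, B2–B3, B3–B4, B4–B5, B5–B6
Every bag has size at most 3, so the width is 3 − 1 = 2 and tw(G) ≤ 2. Since 6–2–5–0–6 is a cycle in G, G is not acyclic. Forests are exactly the graphs of treewidth ≤ 1, so tw(G) ≥ 2. Hence tw(G) = 2 exactly.

2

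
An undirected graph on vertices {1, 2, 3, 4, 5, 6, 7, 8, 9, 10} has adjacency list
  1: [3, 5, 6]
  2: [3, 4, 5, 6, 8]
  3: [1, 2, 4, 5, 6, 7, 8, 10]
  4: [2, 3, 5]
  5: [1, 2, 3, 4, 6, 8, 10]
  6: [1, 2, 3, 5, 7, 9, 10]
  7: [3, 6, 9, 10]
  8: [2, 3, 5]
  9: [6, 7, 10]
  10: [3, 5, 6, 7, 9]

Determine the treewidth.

3

A width-3 tree decomposition is:
Bags: B1 = {3, 5, 6, 10}  B2 = {1, 3, 5, 6}  B3 = {3, 6, 7, 10}  B4 = {2, 3, 5, 6}  B5 = {2, 3, 5, 8}  B6 = {6, 7, 9, 10}  B7 = {2, 3, 4, 5}
Tree: B1–B2, B1–B3, B1–B4, B4–B5, B3–B6, B5–B7
Every bag has size at most 4, so the width is 4 − 1 = 3 and tw(G) ≤ 3. Conversely, {6, 7, 9, 10} is a clique of size 4, and the vertices of any clique must share a bag in every tree decomposition; so some bag has ≥ 4 vertices and tw(G) ≥ 3. Combining the bounds, tw(G) = 3.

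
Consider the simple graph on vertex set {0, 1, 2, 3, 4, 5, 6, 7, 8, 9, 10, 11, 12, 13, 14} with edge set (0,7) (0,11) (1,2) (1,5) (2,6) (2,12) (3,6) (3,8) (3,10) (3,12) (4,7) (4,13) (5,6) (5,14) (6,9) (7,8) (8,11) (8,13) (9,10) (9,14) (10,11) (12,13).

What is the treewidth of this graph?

3

A width-3 tree decomposition is:
Bags: B1 = {0, 4, 7, 11}  B2 = {4, 7, 8, 11}  B3 = {4, 8, 11, 13}  B4 = {8, 10, 11, 13}  B5 = {3, 8, 10, 13}  B6 = {3, 10, 12, 13}  B7 = {3, 9, 10, 12}  B8 = {3, 6, 9, 12}  B9 = {2, 6, 9, 12}  B10 = {2, 6, 9, 14}  B11 = {2, 5, 6, 14}  B12 = {1, 2, 5, 14}
Tree: B1–B2, B2–B3, B3–B4, B4–B5, B5–B6, B6–B7, B7–B8, B8–B9, B9–B10, B10–B11, B11–B12
Each bag holds 4 vertices, so the decomposition has width 3, which upper-bounds the treewidth. For the lower bound: the 4 vertex sets {0,4,7}, {11}, {8}, {3,10,12,13} are disjoint, each induces a connected subgraph, and every pair is joined by at least one edge of G. Contracting each set to a single vertex therefore yields K_{4} as a minor, and since treewidth is minor-monotone, tw(G) ≥ tw(K_{4}) = 3. Therefore the treewidth is 3.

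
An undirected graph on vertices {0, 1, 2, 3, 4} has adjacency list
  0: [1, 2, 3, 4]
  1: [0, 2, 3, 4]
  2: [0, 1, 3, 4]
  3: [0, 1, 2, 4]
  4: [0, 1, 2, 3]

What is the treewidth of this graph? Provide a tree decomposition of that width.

A single bag containing all 5 vertices is trivially a valid decomposition of width 4. On the other hand G contains the 5-clique {0, 1, 2, 3, 4}. A clique must lie in a single bag of any decomposition, so no decomposition can have width below 4. Therefore the treewidth is 4.

Treewidth 4.
One optimal decomposition is:
Bags: B1 = {0, 1, 2, 3, 4}
Tree: (single bag)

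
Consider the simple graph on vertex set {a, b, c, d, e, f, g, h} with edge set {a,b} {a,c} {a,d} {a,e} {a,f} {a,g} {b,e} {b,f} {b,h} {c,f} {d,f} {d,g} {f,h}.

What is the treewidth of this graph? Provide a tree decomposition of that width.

Treewidth 2.
Bags: B1 = {a, d, f}  B2 = {a, b, f}  B3 = {a, d, g}  B4 = {a, b, e}  B5 = {a, c, f}  B6 = {b, f, h}
Tree: B1–B2, B1–B3, B2–B4, B1–B5, B2–B6

Every bag has size at most 3, so the width is 3 − 1 = 2 and tw(G) ≤ 2. Conversely, {b, f, h} is a clique of size 3, and the vertices of any clique must share a bag in every tree decomposition; so some bag has ≥ 3 vertices and tw(G) ≥ 2. Therefore the treewidth is 2.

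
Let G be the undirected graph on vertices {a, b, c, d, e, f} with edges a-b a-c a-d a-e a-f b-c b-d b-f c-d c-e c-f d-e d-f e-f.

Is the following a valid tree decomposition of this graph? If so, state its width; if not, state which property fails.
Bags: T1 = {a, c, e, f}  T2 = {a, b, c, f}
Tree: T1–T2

No — vertex d appears in no bag.

A tree decomposition must satisfy three properties: every vertex lies in some bag; for every edge, both endpoints lie together in some bag; and for every vertex, the bags containing it form a connected subtree. Here vertex d appears in no bag, so the decomposition is invalid.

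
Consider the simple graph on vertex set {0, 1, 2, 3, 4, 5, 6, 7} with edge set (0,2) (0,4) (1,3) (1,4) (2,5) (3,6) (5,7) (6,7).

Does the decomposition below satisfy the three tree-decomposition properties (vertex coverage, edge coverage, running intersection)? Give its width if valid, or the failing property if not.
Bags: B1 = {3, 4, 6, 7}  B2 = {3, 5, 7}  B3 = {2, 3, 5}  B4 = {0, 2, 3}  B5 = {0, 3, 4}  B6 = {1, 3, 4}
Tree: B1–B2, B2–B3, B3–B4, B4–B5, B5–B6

No — bags containing vertex 4 are not connected in the tree.

A tree decomposition must satisfy three properties: every vertex lies in some bag; for every edge, both endpoints lie together in some bag; and for every vertex, the bags containing it form a connected subtree. Here bags containing vertex 4 are not connected in the tree, so the decomposition is invalid.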